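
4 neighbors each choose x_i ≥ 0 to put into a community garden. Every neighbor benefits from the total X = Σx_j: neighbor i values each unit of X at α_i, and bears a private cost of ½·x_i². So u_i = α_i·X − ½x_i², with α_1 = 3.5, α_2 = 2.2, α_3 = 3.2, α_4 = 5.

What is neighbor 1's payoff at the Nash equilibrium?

Neighbor i's FOC: ∂u_i/∂x_i = α_i − x_i = 0, so x_i* = α_i.
NE contributions = (3.5, 2.2, 3.2, 5); X = 13.9.
u_1 = α_1·X − ½·(x_1)² = 3.5·13.9 − ½·3.5² = 42.525.

42.525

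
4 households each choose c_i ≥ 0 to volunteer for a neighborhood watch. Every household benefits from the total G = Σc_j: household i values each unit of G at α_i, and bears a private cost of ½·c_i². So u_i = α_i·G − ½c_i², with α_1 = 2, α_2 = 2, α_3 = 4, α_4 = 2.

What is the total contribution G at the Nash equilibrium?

10

Household i's FOC: ∂u_i/∂c_i = α_i − c_i = 0, so c_i* = α_i.
NE contributions = (2, 2, 4, 2); G = 10.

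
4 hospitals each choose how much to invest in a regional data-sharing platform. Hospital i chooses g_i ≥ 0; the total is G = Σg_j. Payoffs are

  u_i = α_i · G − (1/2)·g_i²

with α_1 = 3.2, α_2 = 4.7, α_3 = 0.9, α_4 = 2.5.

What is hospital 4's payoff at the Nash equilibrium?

25.125

Hospital i's FOC: ∂u_i/∂g_i = α_i − g_i = 0, so g_i* = α_i.
NE contributions = (3.2, 4.7, 0.9, 2.5); G = 11.3.
u_4 = α_4·G − ½·(g_4)² = 2.5·11.3 − ½·2.5² = 25.125.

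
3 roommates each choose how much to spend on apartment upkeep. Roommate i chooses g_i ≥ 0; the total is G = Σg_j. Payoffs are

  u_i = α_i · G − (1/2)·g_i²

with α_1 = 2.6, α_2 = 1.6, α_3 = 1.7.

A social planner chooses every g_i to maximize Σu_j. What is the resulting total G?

17.7

Planner FOC: ∂(Σu_j)/∂g_i = (Σα_j) − g_i = 0, so g_i^SO = Σα_j = 5.9 for every i; G^SO = 17.7.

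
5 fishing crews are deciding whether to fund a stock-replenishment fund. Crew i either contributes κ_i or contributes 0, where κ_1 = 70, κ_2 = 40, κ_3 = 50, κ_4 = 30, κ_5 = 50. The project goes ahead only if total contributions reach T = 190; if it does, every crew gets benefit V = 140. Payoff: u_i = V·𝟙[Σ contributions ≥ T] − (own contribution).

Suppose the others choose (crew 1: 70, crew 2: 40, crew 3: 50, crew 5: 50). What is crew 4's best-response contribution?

Others' total = 210 ≥ 190; contributing adds cost 30 for no extra benefit.
Best response: 0.

0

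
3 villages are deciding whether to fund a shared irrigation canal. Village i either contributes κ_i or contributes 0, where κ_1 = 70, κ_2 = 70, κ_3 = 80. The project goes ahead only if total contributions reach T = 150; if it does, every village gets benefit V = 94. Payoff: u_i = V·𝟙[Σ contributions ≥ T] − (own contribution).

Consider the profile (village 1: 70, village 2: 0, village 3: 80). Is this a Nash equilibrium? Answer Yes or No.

Total = 150 ≥ 150: provided.
Village 1 (pledges 70, payoff 24): dropping to 0 → total 80, payoff 0. No gain.
Village 2 (pledges 0, payoff 94): pledging 70 → total 220, payoff 24. No gain.
Village 3 (pledges 80, payoff 14): dropping to 0 → total 70, payoff 0. No gain.

Yes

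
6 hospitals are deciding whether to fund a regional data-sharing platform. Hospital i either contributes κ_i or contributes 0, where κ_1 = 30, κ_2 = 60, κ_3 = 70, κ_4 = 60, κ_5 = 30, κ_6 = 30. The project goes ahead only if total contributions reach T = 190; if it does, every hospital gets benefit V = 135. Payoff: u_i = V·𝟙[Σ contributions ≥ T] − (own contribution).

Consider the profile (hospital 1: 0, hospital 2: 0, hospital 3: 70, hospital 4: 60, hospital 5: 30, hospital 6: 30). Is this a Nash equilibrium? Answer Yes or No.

Yes

Total = 190 ≥ 190: provided.
Hospital 1 (pledges 0, payoff 135): pledging 30 → total 220, payoff 105. No gain.
Hospital 2 (pledges 0, payoff 135): pledging 60 → total 250, payoff 75. No gain.
Hospital 3 (pledges 70, payoff 65): dropping to 0 → total 120, payoff 0. No gain.
Hospital 4 (pledges 60, payoff 75): dropping to 0 → total 130, payoff 0. No gain.
Hospital 5 (pledges 30, payoff 105): dropping to 0 → total 160, payoff 0. No gain.
Hospital 6 (pledges 30, payoff 105): dropping to 0 → total 160, payoff 0. No gain.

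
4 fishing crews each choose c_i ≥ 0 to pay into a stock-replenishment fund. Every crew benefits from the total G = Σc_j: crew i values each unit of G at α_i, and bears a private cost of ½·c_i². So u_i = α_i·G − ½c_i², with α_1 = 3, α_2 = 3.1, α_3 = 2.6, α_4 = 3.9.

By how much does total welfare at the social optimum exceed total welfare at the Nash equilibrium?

179.05

Crew i's FOC: ∂u_i/∂c_i = α_i − c_i = 0, so c_i* = α_i.
NE contributions = (3, 3.1, 2.6, 3.9); G = 12.6.
W^NE = (Σα)·G − ½Σα_i² = 12.6² − ½·40.58 = 138.47.
Planner sets c_i = Σα_j = 12.6 for every i, so G^SO = 4·12.6 = 50.4.
W^SO = (Σα)·G^SO − ½·4·(Σα)² = (4/2)·12.6² = 317.52.
Deadweight loss = W^SO − W^NE = 179.05.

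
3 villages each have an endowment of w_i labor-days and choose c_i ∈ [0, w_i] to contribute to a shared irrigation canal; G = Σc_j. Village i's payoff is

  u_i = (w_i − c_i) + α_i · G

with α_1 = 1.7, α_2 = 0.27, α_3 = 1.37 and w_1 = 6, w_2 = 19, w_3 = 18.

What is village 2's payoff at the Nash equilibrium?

∂u_i/∂c_i = α_i − 1, so village i contributes w_i if α_i > 1, else 0.
α_i > 1 for i ∈ {1, 3}; NE contributions (6, 0, 18), G = 24.
u_2 = (19 − 0) + 0.27·24 = 25.48.

25.48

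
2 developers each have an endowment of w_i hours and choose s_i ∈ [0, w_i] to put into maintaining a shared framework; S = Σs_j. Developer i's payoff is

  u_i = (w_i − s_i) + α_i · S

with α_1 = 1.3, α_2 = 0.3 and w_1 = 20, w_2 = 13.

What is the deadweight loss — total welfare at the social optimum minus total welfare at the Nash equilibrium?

7.8

∂u_i/∂s_i = α_i − 1, so developer i contributes w_i if α_i > 1, else 0.
α_i > 1 for i ∈ {1}; NE contributions (20, 0), S = 20.
W^NE = Σw_i − S^NE + (Σα_i)·S^NE = 33 + 0.6·20 = 45.
Planner: ∂(Σu_j)/∂s_i = Σα_j − 1 = 0.6 > 0, so everyone contributes w_i; S^SO = 33, W^SO = 33 + 0.6·33 = 52.8.
Deadweight loss = 7.8.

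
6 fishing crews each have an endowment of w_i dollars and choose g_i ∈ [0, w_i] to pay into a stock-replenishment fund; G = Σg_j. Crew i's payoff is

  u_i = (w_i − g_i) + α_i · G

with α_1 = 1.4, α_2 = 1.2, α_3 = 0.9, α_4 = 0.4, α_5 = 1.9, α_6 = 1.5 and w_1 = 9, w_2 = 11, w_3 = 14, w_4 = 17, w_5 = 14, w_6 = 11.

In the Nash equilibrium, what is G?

∂u_i/∂g_i = α_i − 1, so crew i contributes w_i if α_i > 1, else 0.
α_i > 1 for i ∈ {1, 2, 5, 6}; NE contributions (9, 11, 0, 0, 14, 11), G = 45.

45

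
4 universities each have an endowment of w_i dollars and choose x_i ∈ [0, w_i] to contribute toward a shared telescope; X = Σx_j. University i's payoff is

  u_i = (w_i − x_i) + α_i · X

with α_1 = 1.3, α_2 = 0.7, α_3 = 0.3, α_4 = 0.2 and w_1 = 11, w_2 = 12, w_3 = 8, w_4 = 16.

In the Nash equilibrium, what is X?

∂u_i/∂x_i = α_i − 1, so university i contributes w_i if α_i > 1, else 0.
α_i > 1 for i ∈ {1}; NE contributions (11, 0, 0, 0), X = 11.

11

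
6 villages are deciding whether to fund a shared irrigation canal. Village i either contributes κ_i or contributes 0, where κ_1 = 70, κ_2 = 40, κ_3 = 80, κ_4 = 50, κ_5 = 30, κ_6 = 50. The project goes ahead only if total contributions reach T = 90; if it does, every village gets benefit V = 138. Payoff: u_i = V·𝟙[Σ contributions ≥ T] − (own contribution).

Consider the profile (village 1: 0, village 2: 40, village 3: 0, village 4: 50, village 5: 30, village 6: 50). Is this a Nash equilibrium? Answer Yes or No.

Total = 170 ≥ 90: provided.
Village 1 (pledges 0, payoff 138): pledging 70 → total 240, payoff 68. No gain.
Village 2 (pledges 40, payoff 98): dropping to 0 → total 130, payoff 138. Profitable deviation.

No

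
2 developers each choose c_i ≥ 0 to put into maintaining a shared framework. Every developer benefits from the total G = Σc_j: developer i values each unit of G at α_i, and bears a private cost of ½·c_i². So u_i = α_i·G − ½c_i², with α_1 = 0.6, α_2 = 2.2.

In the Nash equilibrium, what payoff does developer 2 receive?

3.74

Developer i's FOC: ∂u_i/∂c_i = α_i − c_i = 0, so c_i* = α_i.
NE contributions = (0.6, 2.2); G = 2.8.
u_2 = α_2·G − ½·(c_2)² = 2.2·2.8 − ½·2.2² = 3.74.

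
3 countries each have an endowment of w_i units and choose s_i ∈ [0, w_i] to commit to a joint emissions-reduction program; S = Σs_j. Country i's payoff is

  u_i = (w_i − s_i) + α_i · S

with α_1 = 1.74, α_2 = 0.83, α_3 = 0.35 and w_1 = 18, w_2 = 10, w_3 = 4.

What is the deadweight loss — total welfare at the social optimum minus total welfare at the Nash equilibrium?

∂u_i/∂s_i = α_i − 1, so country i contributes w_i if α_i > 1, else 0.
α_i > 1 for i ∈ {1}; NE contributions (18, 0, 0), S = 18.
W^NE = Σw_i − S^NE + (Σα_i)·S^NE = 32 + 1.92·18 = 66.56.
Planner: ∂(Σu_j)/∂s_i = Σα_j − 1 = 1.92 > 0, so everyone contributes w_i; S^SO = 32, W^SO = 32 + 1.92·32 = 93.44.
Deadweight loss = 26.88.

26.88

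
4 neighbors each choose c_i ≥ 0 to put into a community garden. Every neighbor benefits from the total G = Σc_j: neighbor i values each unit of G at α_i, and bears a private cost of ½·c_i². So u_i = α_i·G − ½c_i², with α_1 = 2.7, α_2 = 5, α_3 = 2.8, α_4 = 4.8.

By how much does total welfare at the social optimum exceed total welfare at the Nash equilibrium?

265.675

Neighbor i's FOC: ∂u_i/∂c_i = α_i − c_i = 0, so c_i* = α_i.
NE contributions = (2.7, 5, 2.8, 4.8); G = 15.3.
W^NE = (Σα)·G − ½Σα_i² = 15.3² − ½·63.17 = 202.505.
Planner sets c_i = Σα_j = 15.3 for every i, so G^SO = 4·15.3 = 61.2.
W^SO = (Σα)·G^SO − ½·4·(Σα)² = (4/2)·15.3² = 468.18.
Deadweight loss = W^SO − W^NE = 265.675.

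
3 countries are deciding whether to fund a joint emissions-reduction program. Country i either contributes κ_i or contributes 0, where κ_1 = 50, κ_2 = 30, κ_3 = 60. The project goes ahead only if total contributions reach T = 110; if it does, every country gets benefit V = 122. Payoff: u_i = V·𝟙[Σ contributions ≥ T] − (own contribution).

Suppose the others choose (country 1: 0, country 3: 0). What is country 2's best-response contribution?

Others' total = 0. Even contributing 30 gives 30 < 110: no benefit either way.
Best response: 0.

0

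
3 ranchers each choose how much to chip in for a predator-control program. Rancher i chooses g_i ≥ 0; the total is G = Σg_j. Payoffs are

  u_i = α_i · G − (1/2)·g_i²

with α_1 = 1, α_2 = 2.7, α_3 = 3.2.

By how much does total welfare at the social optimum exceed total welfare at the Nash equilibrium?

33.07

Rancher i's FOC: ∂u_i/∂g_i = α_i − g_i = 0, so g_i* = α_i.
NE contributions = (1, 2.7, 3.2); G = 6.9.
W^NE = (Σα)·G − ½Σα_i² = 6.9² − ½·18.53 = 38.345.
Planner sets g_i = Σα_j = 6.9 for every i, so G^SO = 3·6.9 = 20.7.
W^SO = (Σα)·G^SO − ½·3·(Σα)² = (3/2)·6.9² = 71.415.
Deadweight loss = W^SO − W^NE = 33.07.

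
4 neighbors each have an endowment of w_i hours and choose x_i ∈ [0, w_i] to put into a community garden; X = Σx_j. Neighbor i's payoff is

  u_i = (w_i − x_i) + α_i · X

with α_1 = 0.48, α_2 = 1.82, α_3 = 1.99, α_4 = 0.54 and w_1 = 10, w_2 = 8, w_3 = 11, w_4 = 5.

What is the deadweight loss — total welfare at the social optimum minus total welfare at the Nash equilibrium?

57.45

∂u_i/∂x_i = α_i − 1, so neighbor i contributes w_i if α_i > 1, else 0.
α_i > 1 for i ∈ {2, 3}; NE contributions (0, 8, 11, 0), X = 19.
W^NE = Σw_i − X^NE + (Σα_i)·X^NE = 34 + 3.83·19 = 106.77.
Planner: ∂(Σu_j)/∂x_i = Σα_j − 1 = 3.83 > 0, so everyone contributes w_i; X^SO = 34, W^SO = 34 + 3.83·34 = 164.22.
Deadweight loss = 57.45.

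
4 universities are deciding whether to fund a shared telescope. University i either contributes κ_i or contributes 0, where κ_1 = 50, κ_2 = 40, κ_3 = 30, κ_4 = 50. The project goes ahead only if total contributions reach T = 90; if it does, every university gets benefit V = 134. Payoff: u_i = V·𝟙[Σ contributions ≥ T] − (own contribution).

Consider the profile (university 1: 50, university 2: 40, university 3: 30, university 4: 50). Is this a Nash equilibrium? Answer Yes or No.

Total = 170 ≥ 90: provided.
University 1 (pledges 50, payoff 84): dropping to 0 → total 120, payoff 134. Profitable deviation.

No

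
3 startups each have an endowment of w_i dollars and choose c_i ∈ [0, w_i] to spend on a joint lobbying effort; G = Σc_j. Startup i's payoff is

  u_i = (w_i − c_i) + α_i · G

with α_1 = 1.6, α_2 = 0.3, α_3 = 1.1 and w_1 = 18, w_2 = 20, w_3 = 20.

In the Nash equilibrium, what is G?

∂u_i/∂c_i = α_i − 1, so startup i contributes w_i if α_i > 1, else 0.
α_i > 1 for i ∈ {1, 3}; NE contributions (18, 0, 20), G = 38.

38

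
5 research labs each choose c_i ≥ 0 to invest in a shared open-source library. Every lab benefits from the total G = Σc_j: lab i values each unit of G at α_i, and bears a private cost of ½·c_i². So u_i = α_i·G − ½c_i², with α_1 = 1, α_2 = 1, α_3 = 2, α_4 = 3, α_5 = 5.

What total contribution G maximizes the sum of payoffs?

60

Planner FOC: ∂(Σu_j)/∂c_i = (Σα_j) − c_i = 0, so c_i^SO = Σα_j = 12 for every i; G^SO = 60.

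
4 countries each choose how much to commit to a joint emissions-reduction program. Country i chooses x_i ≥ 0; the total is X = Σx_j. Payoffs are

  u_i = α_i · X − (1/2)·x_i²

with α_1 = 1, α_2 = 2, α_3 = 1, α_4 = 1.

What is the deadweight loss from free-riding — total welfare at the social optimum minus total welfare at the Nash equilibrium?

Country i's FOC: ∂u_i/∂x_i = α_i − x_i = 0, so x_i* = α_i.
NE contributions = (1, 2, 1, 1); X = 5.
W^NE = (Σα)·X − ½Σα_i² = 5² − ½·7 = 21.5.
Planner sets x_i = Σα_j = 5 for every i, so X^SO = 4·5 = 20.
W^SO = (Σα)·X^SO − ½·4·(Σα)² = (4/2)·5² = 50.
Deadweight loss = W^SO − W^NE = 28.5.

28.5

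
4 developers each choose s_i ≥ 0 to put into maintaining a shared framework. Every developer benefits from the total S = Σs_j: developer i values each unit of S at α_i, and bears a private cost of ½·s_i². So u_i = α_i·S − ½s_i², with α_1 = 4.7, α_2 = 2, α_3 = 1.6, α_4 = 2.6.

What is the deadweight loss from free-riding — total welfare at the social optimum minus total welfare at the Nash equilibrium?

136.515

Developer i's FOC: ∂u_i/∂s_i = α_i − s_i = 0, so s_i* = α_i.
NE contributions = (4.7, 2, 1.6, 2.6); S = 10.9.
W^NE = (Σα)·S − ½Σα_i² = 10.9² − ½·35.41 = 101.105.
Planner sets s_i = Σα_j = 10.9 for every i, so S^SO = 4·10.9 = 43.6.
W^SO = (Σα)·S^SO − ½·4·(Σα)² = (4/2)·10.9² = 237.62.
Deadweight loss = W^SO − W^NE = 136.515.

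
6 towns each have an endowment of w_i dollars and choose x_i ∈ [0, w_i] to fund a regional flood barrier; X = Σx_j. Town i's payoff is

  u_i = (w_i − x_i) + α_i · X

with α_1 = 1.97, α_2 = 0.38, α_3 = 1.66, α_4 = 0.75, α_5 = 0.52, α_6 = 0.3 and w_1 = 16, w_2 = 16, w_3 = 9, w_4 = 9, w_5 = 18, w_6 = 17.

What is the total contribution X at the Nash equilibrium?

25

∂u_i/∂x_i = α_i − 1, so town i contributes w_i if α_i > 1, else 0.
α_i > 1 for i ∈ {1, 3}; NE contributions (16, 0, 9, 0, 0, 0), X = 25.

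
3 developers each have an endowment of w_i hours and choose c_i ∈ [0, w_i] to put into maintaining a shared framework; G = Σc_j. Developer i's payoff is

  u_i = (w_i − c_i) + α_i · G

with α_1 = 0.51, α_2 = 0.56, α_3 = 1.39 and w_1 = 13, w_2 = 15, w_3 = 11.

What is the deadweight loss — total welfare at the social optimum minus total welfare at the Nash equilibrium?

40.88

∂u_i/∂c_i = α_i − 1, so developer i contributes w_i if α_i > 1, else 0.
α_i > 1 for i ∈ {3}; NE contributions (0, 0, 11), G = 11.
W^NE = Σw_i − G^NE + (Σα_i)·G^NE = 39 + 1.46·11 = 55.06.
Planner: ∂(Σu_j)/∂c_i = Σα_j − 1 = 1.46 > 0, so everyone contributes w_i; G^SO = 39, W^SO = 39 + 1.46·39 = 95.94.
Deadweight loss = 40.88.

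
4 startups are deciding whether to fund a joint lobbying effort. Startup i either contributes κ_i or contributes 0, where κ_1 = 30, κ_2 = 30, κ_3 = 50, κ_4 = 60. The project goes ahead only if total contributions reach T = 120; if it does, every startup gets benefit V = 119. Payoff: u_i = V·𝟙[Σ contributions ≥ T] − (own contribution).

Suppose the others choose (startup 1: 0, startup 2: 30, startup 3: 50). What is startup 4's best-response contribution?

60

Others' total = 80. Contributing 60 brings total to 140 ≥ 120: gain V − κ_4 = 59.
Best response: 60.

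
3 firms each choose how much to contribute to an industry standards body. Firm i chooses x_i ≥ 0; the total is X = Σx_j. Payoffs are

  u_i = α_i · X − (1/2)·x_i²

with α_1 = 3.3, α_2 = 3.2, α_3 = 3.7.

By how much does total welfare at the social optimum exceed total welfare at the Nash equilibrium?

69.43

Firm i's FOC: ∂u_i/∂x_i = α_i − x_i = 0, so x_i* = α_i.
NE contributions = (3.3, 3.2, 3.7); X = 10.2.
W^NE = (Σα)·X − ½Σα_i² = 10.2² − ½·34.82 = 86.63.
Planner sets x_i = Σα_j = 10.2 for every i, so X^SO = 3·10.2 = 30.6.
W^SO = (Σα)·X^SO − ½·3·(Σα)² = (3/2)·10.2² = 156.06.
Deadweight loss = W^SO − W^NE = 69.43.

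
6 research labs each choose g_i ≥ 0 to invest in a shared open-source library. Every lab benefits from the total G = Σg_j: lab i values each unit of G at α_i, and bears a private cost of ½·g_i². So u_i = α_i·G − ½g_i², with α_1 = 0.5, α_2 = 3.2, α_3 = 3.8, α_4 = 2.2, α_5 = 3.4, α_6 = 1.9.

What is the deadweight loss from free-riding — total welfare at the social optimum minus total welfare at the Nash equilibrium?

472.47

Lab i's FOC: ∂u_i/∂g_i = α_i − g_i = 0, so g_i* = α_i.
NE contributions = (0.5, 3.2, 3.8, 2.2, 3.4, 1.9); G = 15.
W^NE = (Σα)·G − ½Σα_i² = 15² − ½·44.94 = 202.53.
Planner sets g_i = Σα_j = 15 for every i, so G^SO = 6·15 = 90.
W^SO = (Σα)·G^SO − ½·6·(Σα)² = (6/2)·15² = 675.
Deadweight loss = W^SO − W^NE = 472.47.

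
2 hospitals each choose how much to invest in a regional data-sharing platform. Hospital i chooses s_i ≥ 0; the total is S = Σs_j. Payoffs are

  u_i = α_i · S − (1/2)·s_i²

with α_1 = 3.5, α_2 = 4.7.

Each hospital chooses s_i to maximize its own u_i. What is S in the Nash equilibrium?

Hospital i's FOC: ∂u_i/∂s_i = α_i − s_i = 0, so s_i* = α_i.
NE contributions = (3.5, 4.7); S = 8.2.

8.2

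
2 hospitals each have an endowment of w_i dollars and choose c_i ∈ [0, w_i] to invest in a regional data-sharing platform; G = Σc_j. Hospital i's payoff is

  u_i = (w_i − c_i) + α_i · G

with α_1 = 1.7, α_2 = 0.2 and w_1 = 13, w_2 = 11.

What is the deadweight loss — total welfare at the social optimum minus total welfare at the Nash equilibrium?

∂u_i/∂c_i = α_i − 1, so hospital i contributes w_i if α_i > 1, else 0.
α_i > 1 for i ∈ {1}; NE contributions (13, 0), G = 13.
W^NE = Σw_i − G^NE + (Σα_i)·G^NE = 24 + 0.9·13 = 35.7.
Planner: ∂(Σu_j)/∂c_i = Σα_j − 1 = 0.9 > 0, so everyone contributes w_i; G^SO = 24, W^SO = 24 + 0.9·24 = 45.6.
Deadweight loss = 9.9.

9.9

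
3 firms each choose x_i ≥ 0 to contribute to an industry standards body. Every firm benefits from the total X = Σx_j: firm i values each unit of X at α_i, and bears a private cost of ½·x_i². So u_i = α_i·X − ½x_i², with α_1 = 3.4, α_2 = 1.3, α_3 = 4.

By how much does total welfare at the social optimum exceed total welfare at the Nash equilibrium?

Firm i's FOC: ∂u_i/∂x_i = α_i − x_i = 0, so x_i* = α_i.
NE contributions = (3.4, 1.3, 4); X = 8.7.
W^NE = (Σα)·X − ½Σα_i² = 8.7² − ½·29.25 = 61.065.
Planner sets x_i = Σα_j = 8.7 for every i, so X^SO = 3·8.7 = 26.1.
W^SO = (Σα)·X^SO − ½·3·(Σα)² = (3/2)·8.7² = 113.535.
Deadweight loss = W^SO − W^NE = 52.47.

52.47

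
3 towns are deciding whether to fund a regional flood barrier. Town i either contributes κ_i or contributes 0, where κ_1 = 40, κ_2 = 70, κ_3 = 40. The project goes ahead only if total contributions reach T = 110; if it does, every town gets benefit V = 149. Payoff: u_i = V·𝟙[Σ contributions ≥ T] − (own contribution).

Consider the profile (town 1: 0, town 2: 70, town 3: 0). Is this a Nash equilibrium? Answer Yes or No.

No

Total = 70 < 110: not provided.
Town 1 (pledges 0, payoff 0): pledging 40 → total 110, payoff 109. Profitable deviation.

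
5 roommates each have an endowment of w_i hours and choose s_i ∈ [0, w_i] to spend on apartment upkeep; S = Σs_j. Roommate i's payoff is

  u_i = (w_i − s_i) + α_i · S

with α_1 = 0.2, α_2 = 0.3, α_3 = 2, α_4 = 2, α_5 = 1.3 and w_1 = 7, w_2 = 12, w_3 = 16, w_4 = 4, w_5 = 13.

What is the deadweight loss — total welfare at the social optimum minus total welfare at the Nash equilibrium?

91.2

∂u_i/∂s_i = α_i − 1, so roommate i contributes w_i if α_i > 1, else 0.
α_i > 1 for i ∈ {3, 4, 5}; NE contributions (0, 0, 16, 4, 13), S = 33.
W^NE = Σw_i − S^NE + (Σα_i)·S^NE = 52 + 4.8·33 = 210.4.
Planner: ∂(Σu_j)/∂s_i = Σα_j − 1 = 4.8 > 0, so everyone contributes w_i; S^SO = 52, W^SO = 52 + 4.8·52 = 301.6.
Deadweight loss = 91.2.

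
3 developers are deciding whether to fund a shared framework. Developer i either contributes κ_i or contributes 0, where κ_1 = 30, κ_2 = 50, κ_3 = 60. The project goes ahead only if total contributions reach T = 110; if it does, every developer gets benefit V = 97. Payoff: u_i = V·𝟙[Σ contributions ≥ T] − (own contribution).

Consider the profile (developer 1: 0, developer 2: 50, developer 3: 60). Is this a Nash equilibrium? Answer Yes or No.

Yes

Total = 110 ≥ 110: provided.
Developer 1 (pledges 0, payoff 97): pledging 30 → total 140, payoff 67. No gain.
Developer 2 (pledges 50, payoff 47): dropping to 0 → total 60, payoff 0. No gain.
Developer 3 (pledges 60, payoff 37): dropping to 0 → total 50, payoff 0. No gain.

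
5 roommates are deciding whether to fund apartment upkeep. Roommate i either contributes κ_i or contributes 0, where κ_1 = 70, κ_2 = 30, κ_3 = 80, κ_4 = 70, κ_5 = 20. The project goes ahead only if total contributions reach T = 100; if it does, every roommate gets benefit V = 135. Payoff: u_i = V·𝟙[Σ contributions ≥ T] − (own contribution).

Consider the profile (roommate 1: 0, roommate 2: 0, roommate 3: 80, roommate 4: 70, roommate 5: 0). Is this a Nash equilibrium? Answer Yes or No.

Yes

Total = 150 ≥ 100: provided.
Roommate 1 (pledges 0, payoff 135): pledging 70 → total 220, payoff 65. No gain.
Roommate 2 (pledges 0, payoff 135): pledging 30 → total 180, payoff 105. No gain.
Roommate 3 (pledges 80, payoff 55): dropping to 0 → total 70, payoff 0. No gain.
Roommate 4 (pledges 70, payoff 65): dropping to 0 → total 80, payoff 0. No gain.
Roommate 5 (pledges 0, payoff 135): pledging 20 → total 170, payoff 115. No gain.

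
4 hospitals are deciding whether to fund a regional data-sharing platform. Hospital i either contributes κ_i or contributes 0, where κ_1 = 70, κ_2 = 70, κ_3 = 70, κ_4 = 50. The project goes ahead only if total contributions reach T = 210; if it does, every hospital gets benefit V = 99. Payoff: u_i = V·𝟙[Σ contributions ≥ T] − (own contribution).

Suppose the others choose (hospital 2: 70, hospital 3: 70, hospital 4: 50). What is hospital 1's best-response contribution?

70

Others' total = 190. Contributing 70 brings total to 260 ≥ 210: gain V − κ_1 = 29.
Best response: 70.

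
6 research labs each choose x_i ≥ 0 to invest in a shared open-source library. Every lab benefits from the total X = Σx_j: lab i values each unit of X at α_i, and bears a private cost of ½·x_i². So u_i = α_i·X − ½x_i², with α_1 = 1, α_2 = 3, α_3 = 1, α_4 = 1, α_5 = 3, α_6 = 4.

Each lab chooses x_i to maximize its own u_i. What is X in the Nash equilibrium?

Lab i's FOC: ∂u_i/∂x_i = α_i − x_i = 0, so x_i* = α_i.
NE contributions = (1, 3, 1, 1, 3, 4); X = 13.

13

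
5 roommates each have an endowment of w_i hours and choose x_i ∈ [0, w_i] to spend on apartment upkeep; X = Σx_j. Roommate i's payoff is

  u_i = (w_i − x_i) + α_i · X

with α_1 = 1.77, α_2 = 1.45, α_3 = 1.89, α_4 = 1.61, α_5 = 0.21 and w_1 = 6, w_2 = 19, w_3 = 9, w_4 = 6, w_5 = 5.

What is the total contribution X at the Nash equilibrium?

40

∂u_i/∂x_i = α_i − 1, so roommate i contributes w_i if α_i > 1, else 0.
α_i > 1 for i ∈ {1, 2, 3, 4}; NE contributions (6, 19, 9, 6, 0), X = 40.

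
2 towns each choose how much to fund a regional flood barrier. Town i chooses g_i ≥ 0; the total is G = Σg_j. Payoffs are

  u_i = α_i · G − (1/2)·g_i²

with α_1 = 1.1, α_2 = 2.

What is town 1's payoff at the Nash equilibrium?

2.805

Town i's FOC: ∂u_i/∂g_i = α_i − g_i = 0, so g_i* = α_i.
NE contributions = (1.1, 2); G = 3.1.
u_1 = α_1·G − ½·(g_1)² = 1.1·3.1 − ½·1.1² = 2.805.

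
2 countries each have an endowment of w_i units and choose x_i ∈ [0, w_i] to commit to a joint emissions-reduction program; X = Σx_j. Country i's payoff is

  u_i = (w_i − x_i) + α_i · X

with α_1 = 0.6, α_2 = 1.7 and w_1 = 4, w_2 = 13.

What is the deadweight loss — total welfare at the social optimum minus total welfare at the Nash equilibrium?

5.2

∂u_i/∂x_i = α_i − 1, so country i contributes w_i if α_i > 1, else 0.
α_i > 1 for i ∈ {2}; NE contributions (0, 13), X = 13.
W^NE = Σw_i − X^NE + (Σα_i)·X^NE = 17 + 1.3·13 = 33.9.
Planner: ∂(Σu_j)/∂x_i = Σα_j − 1 = 1.3 > 0, so everyone contributes w_i; X^SO = 17, W^SO = 17 + 1.3·17 = 39.1.
Deadweight loss = 5.2.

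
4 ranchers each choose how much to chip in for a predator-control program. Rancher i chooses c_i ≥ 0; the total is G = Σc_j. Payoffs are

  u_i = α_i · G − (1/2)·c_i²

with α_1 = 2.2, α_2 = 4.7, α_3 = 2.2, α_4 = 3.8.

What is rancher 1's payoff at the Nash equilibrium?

Rancher i's FOC: ∂u_i/∂c_i = α_i − c_i = 0, so c_i* = α_i.
NE contributions = (2.2, 4.7, 2.2, 3.8); G = 12.9.
u_1 = α_1·G − ½·(c_1)² = 2.2·12.9 − ½·2.2² = 25.96.

25.96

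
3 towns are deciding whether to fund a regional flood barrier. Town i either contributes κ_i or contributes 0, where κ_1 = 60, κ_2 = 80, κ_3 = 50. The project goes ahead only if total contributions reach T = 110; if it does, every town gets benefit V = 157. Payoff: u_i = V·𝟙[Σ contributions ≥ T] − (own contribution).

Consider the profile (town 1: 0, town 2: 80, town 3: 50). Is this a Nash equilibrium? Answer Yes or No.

Total = 130 ≥ 110: provided.
Town 1 (pledges 0, payoff 157): pledging 60 → total 190, payoff 97. No gain.
Town 2 (pledges 80, payoff 77): dropping to 0 → total 50, payoff 0. No gain.
Town 3 (pledges 50, payoff 107): dropping to 0 → total 80, payoff 0. No gain.

Yes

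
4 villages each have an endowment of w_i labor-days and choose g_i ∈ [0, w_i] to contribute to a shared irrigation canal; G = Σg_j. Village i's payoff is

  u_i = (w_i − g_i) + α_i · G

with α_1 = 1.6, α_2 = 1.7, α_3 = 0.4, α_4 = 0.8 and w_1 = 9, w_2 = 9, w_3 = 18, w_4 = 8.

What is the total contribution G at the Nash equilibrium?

∂u_i/∂g_i = α_i − 1, so village i contributes w_i if α_i > 1, else 0.
α_i > 1 for i ∈ {1, 2}; NE contributions (9, 9, 0, 0), G = 18.

18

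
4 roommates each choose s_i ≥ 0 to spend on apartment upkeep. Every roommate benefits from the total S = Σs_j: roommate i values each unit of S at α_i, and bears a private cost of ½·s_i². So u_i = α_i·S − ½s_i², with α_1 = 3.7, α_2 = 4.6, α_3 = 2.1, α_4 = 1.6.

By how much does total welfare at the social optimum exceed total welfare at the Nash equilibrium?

164.91

Roommate i's FOC: ∂u_i/∂s_i = α_i − s_i = 0, so s_i* = α_i.
NE contributions = (3.7, 4.6, 2.1, 1.6); S = 12.
W^NE = (Σα)·S − ½Σα_i² = 12² − ½·41.82 = 123.09.
Planner sets s_i = Σα_j = 12 for every i, so S^SO = 4·12 = 48.
W^SO = (Σα)·S^SO − ½·4·(Σα)² = (4/2)·12² = 288.
Deadweight loss = W^SO − W^NE = 164.91.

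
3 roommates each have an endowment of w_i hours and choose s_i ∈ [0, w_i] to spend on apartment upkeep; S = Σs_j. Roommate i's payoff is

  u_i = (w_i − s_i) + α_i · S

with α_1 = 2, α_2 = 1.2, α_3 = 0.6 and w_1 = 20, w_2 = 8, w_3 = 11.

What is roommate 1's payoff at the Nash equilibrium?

∂u_i/∂s_i = α_i − 1, so roommate i contributes w_i if α_i > 1, else 0.
α_i > 1 for i ∈ {1, 2}; NE contributions (20, 8, 0), S = 28.
u_1 = (20 − 20) + 2·28 = 56.

56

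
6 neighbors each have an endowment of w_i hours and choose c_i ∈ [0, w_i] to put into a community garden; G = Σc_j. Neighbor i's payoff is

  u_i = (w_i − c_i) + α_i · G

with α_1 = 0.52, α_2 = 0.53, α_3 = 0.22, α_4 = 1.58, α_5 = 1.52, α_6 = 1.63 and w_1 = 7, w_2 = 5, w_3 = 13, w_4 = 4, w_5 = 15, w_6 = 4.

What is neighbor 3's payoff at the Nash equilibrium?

∂u_i/∂c_i = α_i − 1, so neighbor i contributes w_i if α_i > 1, else 0.
α_i > 1 for i ∈ {4, 5, 6}; NE contributions (0, 0, 0, 4, 15, 4), G = 23.
u_3 = (13 − 0) + 0.22·23 = 18.06.

18.06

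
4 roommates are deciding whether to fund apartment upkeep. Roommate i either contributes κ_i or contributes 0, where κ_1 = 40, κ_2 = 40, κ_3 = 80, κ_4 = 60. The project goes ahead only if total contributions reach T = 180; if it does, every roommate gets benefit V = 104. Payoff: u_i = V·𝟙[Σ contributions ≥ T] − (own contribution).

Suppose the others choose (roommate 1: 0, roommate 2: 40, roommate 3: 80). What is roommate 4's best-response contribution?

Others' total = 120. Contributing 60 brings total to 180 ≥ 180: gain V − κ_4 = 44.
Best response: 60.

60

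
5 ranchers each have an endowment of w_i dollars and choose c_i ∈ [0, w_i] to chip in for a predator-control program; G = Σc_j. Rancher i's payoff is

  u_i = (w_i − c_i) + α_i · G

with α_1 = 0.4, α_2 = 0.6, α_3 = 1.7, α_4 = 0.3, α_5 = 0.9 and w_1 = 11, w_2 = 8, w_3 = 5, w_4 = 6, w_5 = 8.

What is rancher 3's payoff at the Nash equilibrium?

∂u_i/∂c_i = α_i − 1, so rancher i contributes w_i if α_i > 1, else 0.
α_i > 1 for i ∈ {3}; NE contributions (0, 0, 5, 0, 0), G = 5.
u_3 = (5 − 5) + 1.7·5 = 8.5.

8.5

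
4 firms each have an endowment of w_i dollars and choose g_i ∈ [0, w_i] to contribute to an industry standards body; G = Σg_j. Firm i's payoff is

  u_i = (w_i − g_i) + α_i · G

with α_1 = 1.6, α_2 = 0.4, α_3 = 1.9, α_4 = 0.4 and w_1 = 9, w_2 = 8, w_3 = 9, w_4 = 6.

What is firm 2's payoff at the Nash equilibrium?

∂u_i/∂g_i = α_i − 1, so firm i contributes w_i if α_i > 1, else 0.
α_i > 1 for i ∈ {1, 3}; NE contributions (9, 0, 9, 0), G = 18.
u_2 = (8 − 0) + 0.4·18 = 15.2.

15.2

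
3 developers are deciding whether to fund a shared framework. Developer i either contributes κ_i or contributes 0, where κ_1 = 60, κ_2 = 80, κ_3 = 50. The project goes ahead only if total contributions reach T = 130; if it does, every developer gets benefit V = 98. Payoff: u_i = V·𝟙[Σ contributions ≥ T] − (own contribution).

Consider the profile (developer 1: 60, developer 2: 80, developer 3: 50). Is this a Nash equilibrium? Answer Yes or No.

Total = 190 ≥ 130: provided.
Developer 1 (pledges 60, payoff 38): dropping to 0 → total 130, payoff 98. Profitable deviation.

No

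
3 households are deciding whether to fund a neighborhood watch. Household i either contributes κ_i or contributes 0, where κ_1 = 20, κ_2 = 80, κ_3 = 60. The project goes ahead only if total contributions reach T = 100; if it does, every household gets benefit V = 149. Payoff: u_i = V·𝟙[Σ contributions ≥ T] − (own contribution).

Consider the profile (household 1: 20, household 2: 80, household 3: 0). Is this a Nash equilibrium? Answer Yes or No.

Yes

Total = 100 ≥ 100: provided.
Household 1 (pledges 20, payoff 129): dropping to 0 → total 80, payoff 0. No gain.
Household 2 (pledges 80, payoff 69): dropping to 0 → total 20, payoff 0. No gain.
Household 3 (pledges 0, payoff 149): pledging 60 → total 160, payoff 89. No gain.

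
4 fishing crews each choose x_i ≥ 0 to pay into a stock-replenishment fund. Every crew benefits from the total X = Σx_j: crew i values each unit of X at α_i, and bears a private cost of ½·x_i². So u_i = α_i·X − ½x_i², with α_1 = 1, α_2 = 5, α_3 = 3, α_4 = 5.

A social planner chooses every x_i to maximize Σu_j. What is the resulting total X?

56

Planner FOC: ∂(Σu_j)/∂x_i = (Σα_j) − x_i = 0, so x_i^SO = Σα_j = 14 for every i; X^SO = 56.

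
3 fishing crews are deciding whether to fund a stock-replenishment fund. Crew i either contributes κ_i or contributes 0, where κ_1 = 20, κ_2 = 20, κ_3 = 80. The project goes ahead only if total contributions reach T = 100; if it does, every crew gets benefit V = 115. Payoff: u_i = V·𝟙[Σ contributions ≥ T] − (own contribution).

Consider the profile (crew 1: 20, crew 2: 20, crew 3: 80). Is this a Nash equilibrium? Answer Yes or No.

No

Total = 120 ≥ 100: provided.
Crew 1 (pledges 20, payoff 95): dropping to 0 → total 100, payoff 115. Profitable deviation.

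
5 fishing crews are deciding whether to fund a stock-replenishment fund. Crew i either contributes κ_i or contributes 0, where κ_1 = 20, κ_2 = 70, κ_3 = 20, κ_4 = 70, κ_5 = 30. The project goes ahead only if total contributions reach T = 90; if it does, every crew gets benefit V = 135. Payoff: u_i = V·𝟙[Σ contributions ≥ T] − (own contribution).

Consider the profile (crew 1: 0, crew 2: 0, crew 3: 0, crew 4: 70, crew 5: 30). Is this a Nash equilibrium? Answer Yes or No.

Yes

Total = 100 ≥ 90: provided.
Crew 1 (pledges 0, payoff 135): pledging 20 → total 120, payoff 115. No gain.
Crew 2 (pledges 0, payoff 135): pledging 70 → total 170, payoff 65. No gain.
Crew 3 (pledges 0, payoff 135): pledging 20 → total 120, payoff 115. No gain.
Crew 4 (pledges 70, payoff 65): dropping to 0 → total 30, payoff 0. No gain.
Crew 5 (pledges 30, payoff 105): dropping to 0 → total 70, payoff 0. No gain.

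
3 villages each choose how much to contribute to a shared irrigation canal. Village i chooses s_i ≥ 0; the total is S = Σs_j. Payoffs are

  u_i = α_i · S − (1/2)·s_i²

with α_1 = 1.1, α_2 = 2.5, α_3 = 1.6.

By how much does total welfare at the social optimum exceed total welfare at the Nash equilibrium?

18.53

Village i's FOC: ∂u_i/∂s_i = α_i − s_i = 0, so s_i* = α_i.
NE contributions = (1.1, 2.5, 1.6); S = 5.2.
W^NE = (Σα)·S − ½Σα_i² = 5.2² − ½·10.02 = 22.03.
Planner sets s_i = Σα_j = 5.2 for every i, so S^SO = 3·5.2 = 15.6.
W^SO = (Σα)·S^SO − ½·3·(Σα)² = (3/2)·5.2² = 40.56.
Deadweight loss = W^SO − W^NE = 18.53.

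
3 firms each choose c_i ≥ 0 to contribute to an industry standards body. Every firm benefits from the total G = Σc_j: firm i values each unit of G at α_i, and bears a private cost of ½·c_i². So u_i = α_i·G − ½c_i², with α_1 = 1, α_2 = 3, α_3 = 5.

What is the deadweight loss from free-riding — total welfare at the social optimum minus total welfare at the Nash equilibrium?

58

Firm i's FOC: ∂u_i/∂c_i = α_i − c_i = 0, so c_i* = α_i.
NE contributions = (1, 3, 5); G = 9.
W^NE = (Σα)·G − ½Σα_i² = 9² − ½·35 = 63.5.
Planner sets c_i = Σα_j = 9 for every i, so G^SO = 3·9 = 27.
W^SO = (Σα)·G^SO − ½·3·(Σα)² = (3/2)·9² = 121.5.
Deadweight loss = W^SO − W^NE = 58.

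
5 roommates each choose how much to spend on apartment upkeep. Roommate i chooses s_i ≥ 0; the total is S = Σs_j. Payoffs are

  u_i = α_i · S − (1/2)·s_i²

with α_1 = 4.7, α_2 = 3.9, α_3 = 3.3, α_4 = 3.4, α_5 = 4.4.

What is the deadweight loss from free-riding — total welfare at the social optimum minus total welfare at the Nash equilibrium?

621.69

Roommate i's FOC: ∂u_i/∂s_i = α_i − s_i = 0, so s_i* = α_i.
NE contributions = (4.7, 3.9, 3.3, 3.4, 4.4); S = 19.7.
W^NE = (Σα)·S − ½Σα_i² = 19.7² − ½·79.11 = 348.535.
Planner sets s_i = Σα_j = 19.7 for every i, so S^SO = 5·19.7 = 98.5.
W^SO = (Σα)·S^SO − ½·5·(Σα)² = (5/2)·19.7² = 970.225.
Deadweight loss = W^SO − W^NE = 621.69.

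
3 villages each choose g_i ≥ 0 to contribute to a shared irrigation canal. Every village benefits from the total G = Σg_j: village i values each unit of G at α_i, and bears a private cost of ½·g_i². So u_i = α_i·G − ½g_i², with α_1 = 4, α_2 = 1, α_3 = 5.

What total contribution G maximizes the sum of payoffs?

Planner FOC: ∂(Σu_j)/∂g_i = (Σα_j) − g_i = 0, so g_i^SO = Σα_j = 10 for every i; G^SO = 30.

30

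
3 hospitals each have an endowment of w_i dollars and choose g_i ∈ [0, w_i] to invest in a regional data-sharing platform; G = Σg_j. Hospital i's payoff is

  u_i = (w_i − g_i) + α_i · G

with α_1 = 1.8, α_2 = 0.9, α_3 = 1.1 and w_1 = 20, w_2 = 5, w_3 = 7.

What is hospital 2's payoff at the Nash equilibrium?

∂u_i/∂g_i = α_i − 1, so hospital i contributes w_i if α_i > 1, else 0.
α_i > 1 for i ∈ {1, 3}; NE contributions (20, 0, 7), G = 27.
u_2 = (5 − 0) + 0.9·27 = 29.3.

29.3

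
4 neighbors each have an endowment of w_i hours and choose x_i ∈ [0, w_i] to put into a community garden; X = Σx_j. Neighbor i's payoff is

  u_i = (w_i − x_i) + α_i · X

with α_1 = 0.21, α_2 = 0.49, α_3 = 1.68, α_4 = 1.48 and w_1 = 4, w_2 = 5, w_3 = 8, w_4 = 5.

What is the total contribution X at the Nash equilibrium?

∂u_i/∂x_i = α_i − 1, so neighbor i contributes w_i if α_i > 1, else 0.
α_i > 1 for i ∈ {3, 4}; NE contributions (0, 0, 8, 5), X = 13.

13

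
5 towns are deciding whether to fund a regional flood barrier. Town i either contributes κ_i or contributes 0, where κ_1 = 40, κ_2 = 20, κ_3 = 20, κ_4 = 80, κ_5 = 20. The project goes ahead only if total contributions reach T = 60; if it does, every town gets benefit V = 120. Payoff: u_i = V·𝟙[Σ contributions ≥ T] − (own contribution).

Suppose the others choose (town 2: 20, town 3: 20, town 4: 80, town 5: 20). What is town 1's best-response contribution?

Others' total = 140 ≥ 60; contributing adds cost 40 for no extra benefit.
Best response: 0.

0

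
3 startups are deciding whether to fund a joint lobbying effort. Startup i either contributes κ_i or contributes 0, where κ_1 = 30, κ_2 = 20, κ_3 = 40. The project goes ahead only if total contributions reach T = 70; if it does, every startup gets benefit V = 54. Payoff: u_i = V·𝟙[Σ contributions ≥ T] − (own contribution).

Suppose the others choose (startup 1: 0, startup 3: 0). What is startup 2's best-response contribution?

Others' total = 0. Even contributing 20 gives 20 < 70: no benefit either way.
Best response: 0.

0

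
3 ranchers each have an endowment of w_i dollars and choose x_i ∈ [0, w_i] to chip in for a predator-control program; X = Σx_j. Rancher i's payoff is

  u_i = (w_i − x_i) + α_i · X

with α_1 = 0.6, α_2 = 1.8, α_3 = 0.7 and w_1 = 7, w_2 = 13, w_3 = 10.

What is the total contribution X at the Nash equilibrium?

∂u_i/∂x_i = α_i − 1, so rancher i contributes w_i if α_i > 1, else 0.
α_i > 1 for i ∈ {2}; NE contributions (0, 13, 0), X = 13.

13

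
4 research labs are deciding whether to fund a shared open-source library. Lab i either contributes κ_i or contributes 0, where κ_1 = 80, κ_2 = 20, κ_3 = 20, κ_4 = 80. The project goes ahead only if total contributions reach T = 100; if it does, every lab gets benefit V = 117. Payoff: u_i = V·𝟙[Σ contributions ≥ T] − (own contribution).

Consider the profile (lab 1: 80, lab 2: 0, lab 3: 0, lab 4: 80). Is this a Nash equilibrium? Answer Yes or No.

Yes

Total = 160 ≥ 100: provided.
Lab 1 (pledges 80, payoff 37): dropping to 0 → total 80, payoff 0. No gain.
Lab 2 (pledges 0, payoff 117): pledging 20 → total 180, payoff 97. No gain.
Lab 3 (pledges 0, payoff 117): pledging 20 → total 180, payoff 97. No gain.
Lab 4 (pledges 80, payoff 37): dropping to 0 → total 80, payoff 0. No gain.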